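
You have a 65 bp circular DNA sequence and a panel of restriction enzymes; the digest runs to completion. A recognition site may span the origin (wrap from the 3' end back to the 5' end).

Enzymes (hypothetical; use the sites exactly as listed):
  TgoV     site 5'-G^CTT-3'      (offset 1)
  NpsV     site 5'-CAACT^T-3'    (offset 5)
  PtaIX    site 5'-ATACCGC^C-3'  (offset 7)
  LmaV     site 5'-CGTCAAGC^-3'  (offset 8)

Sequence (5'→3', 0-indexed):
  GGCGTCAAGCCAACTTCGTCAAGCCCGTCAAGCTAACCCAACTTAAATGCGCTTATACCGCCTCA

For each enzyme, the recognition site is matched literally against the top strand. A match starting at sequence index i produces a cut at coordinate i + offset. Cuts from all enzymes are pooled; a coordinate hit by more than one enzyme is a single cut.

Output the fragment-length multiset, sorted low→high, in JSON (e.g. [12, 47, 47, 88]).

[5,8,9,9,10,10,14]

Site scan:
  TgoV GCTT/1: at [50] ⇒ [51]
  NpsV CAACTT/5: at [10, 38] ⇒ [15, 43]
  PtaIX ATACCGCC/7: at [54] ⇒ [61]
  LmaV CGTCAAGC/8: at [2, 16, 25] ⇒ [10, 24, 33]

Pooled cuts: [10, 15, 24, 33, 43, 51, 61]

Fragment lengths:
  10→15: 5 bp
  15→24: 9 bp
  24→33: 9 bp
  33→43: 10 bp
  43→51: 8 bp
  51→61: 10 bp
  61→10 (wrap): 65-61+10 = 14 bp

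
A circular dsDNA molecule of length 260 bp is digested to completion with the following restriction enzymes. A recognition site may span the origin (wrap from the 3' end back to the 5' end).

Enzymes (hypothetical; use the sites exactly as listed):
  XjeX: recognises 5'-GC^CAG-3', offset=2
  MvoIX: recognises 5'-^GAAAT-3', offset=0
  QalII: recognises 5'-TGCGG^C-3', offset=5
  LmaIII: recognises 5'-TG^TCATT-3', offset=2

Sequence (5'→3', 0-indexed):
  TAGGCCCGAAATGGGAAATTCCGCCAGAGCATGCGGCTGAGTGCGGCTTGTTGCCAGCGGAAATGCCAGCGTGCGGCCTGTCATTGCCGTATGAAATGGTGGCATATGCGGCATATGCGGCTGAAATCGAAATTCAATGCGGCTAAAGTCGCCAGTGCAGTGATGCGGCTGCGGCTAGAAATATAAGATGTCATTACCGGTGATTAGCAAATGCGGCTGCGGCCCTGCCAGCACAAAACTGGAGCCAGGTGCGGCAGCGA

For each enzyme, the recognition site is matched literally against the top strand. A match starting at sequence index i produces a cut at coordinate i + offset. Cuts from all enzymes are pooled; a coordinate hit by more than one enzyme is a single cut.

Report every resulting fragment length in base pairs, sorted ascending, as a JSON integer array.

[2,3,4,5,6,6,6,6,7,7,8,9,9,10,10,10,10,12,12,13,13,14,16,17,19,26]

Site scan:
  XjeX (GCCAG, off=2): starts [22, 52, 64, 150, 226, 243] → cuts [24, 54, 66, 152, 228, 245]
  MvoIX (GAAAT, off=0): starts [7, 14, 59, 92, 122, 128, 177] → cuts [7, 14, 59, 92, 122, 128, 177]
  QalII (TGCGGC, off=5): starts [31, 41, 71, 106, 115, 137, 163, 169, 211, 217, 249] → cuts [36, 46, 76, 111, 120, 142, 168, 174, 216, 222, 254]
  LmaIII (TGTCATT, off=2): starts [78, 188] → cuts [80, 190]

All cut coordinates (distinct, sorted): [7, 14, 24, 36, 46, 54, 59, 66, 76, 80, 92, 111, 120, 122, 128, 142, 152, 168, 174, 177, 190, 216, 222, 228, 245, 254]

Fragments:
  7→14: 7 bp
  14→24: 10 bp
  24→36: 12 bp
  36→46: 10 bp
  46→54: 8 bp
  54→59: 5 bp
  59→66: 7 bp
  66→76: 10 bp
  76→80: 4 bp
  80→92: 12 bp
  92→111: 19 bp
  111→120: 9 bp
  120→122: 2 bp
  122→128: 6 bp
  128→142: 14 bp
  142→152: 10 bp
  152→168: 16 bp
  168→174: 6 bp
  174→177: 3 bp
  177→190: 13 bp
  190→216: 26 bp
  216→222: 6 bp
  222→228: 6 bp
  228→245: 17 bp
  245→254: 9 bp
  254→7 (wrap): 260-254+7 = 13 bp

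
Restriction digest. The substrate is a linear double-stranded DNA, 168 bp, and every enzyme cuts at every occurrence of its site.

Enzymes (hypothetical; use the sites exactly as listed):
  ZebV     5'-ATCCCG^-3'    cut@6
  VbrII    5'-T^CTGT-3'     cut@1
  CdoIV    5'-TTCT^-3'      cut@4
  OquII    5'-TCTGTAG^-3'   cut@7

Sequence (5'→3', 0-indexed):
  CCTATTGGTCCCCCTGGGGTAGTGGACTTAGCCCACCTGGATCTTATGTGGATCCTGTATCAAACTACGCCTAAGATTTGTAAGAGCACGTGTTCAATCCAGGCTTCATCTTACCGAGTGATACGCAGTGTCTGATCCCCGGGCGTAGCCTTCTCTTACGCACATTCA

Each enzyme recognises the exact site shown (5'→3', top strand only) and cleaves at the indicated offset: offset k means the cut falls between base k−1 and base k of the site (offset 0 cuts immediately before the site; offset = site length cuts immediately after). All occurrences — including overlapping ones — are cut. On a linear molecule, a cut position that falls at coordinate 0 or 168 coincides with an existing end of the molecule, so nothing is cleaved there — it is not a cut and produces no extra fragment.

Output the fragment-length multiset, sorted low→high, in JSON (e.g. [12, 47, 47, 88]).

[14,154]

Scan for sites:
  ZebV (ATCCCG, off=6): no sites
  VbrII (TCTGT, off=1): no sites
  CdoIV (TTCT, off=4): starts [150] → cuts [154]
  OquII (TCTGTAG, off=7): no sites

Pooled cuts: [154]

Fragments:
  [0,154): 154 bp
  [154,168): 14 bp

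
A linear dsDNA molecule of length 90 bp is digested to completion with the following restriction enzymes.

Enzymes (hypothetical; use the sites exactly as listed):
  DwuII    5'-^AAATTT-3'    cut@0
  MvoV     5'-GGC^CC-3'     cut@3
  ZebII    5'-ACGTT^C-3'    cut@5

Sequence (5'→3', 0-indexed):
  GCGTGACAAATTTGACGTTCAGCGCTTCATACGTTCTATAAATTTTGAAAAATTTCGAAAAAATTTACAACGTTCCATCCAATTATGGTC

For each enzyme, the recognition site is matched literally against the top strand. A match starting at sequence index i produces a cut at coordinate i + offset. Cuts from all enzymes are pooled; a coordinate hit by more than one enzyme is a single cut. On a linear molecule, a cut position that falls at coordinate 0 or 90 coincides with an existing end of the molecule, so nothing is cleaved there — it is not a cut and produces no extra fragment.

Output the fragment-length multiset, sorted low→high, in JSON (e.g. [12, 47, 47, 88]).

[4,7,10,11,12,14,16,16]

Per-enzyme occurrences:
  DwuII (AAATTT, off=0): starts [7, 39, 49, 60] → cuts [7, 39, 49, 60]
  MvoV (GGCCC, off=3): no sites
  ZebII (ACGTTC, off=5): starts [14, 30, 69] → cuts [19, 35, 74]

Pooled cuts: [7, 19, 35, 39, 49, 60, 74]

Fragments:
  [0,7): 7 bp
  [7,19): 12 bp
  [19,35): 16 bp
  [35,39): 4 bp
  [39,49): 10 bp
  [49,60): 11 bp
  [60,74): 14 bp
  [74,90): 16 bp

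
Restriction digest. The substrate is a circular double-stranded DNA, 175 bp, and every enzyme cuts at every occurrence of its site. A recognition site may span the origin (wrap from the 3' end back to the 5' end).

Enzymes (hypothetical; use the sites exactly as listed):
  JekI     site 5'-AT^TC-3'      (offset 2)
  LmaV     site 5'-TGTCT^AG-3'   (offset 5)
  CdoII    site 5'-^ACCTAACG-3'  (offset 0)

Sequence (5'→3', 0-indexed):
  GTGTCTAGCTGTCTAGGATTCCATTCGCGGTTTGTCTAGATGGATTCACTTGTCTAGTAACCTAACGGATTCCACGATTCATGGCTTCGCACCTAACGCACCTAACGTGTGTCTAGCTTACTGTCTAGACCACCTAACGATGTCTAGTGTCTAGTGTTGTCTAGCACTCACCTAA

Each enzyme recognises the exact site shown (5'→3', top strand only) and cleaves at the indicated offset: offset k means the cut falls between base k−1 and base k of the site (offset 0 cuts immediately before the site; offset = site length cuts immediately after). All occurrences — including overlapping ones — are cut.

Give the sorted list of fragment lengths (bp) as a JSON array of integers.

[4,5,5,5,7,8,8,8,9,10,10,11,12,12,13,14,15,19]

Per-enzyme occurrences:
  JekI ATTC/2: at [17, 22, 43, 68, 76] ⇒ [19, 24, 45, 70, 78]
  LmaV TGTCTAG/5: at [1, 9, 32, 50, 109, 121, 140, 147, 157] ⇒ [6, 14, 37, 55, 114, 126, 145, 152, 162]
  CdoII ACCTAACG/0: at [59, 90, 99, 131] ⇒ [59, 90, 99, 131]

All cut coordinates (distinct, sorted): [6, 14, 19, 24, 37, 45, 55, 59, 70, 78, 90, 99, 114, 126, 131, 145, 152, 162]

Fragment lengths:
  6→14: 8 bp
  14→19: 5 bp
  19→24: 5 bp
  24→37: 13 bp
  37→45: 8 bp
  45→55: 10 bp
  55→59: 4 bp
  59→70: 11 bp
  70→78: 8 bp
  78→90: 12 bp
  90→99: 9 bp
  99→114: 15 bp
  114→126: 12 bp
  126→131: 5 bp
  131→145: 14 bp
  145→152: 7 bp
  152→162: 10 bp
  162→6 (wrap): 175-162+6 = 19 bp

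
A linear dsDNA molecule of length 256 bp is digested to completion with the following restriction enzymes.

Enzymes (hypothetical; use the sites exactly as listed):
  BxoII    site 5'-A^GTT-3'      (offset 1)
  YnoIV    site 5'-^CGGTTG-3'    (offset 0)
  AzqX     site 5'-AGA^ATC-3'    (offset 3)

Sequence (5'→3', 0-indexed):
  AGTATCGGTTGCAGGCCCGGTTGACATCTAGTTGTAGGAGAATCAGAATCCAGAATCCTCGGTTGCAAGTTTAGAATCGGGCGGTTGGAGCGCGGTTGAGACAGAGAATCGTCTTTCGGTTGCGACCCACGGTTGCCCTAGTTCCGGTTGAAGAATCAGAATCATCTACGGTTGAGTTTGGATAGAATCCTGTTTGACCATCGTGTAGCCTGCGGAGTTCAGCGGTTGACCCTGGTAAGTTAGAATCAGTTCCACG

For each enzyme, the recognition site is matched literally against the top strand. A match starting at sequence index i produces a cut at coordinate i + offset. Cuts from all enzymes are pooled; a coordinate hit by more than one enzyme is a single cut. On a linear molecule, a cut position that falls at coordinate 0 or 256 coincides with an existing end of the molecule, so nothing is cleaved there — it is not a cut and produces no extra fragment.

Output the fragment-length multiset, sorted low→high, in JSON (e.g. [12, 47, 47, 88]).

Scan for sites:
  BxoII AGTT/1: at [29, 67, 139, 174, 215, 237, 247] ⇒ [30, 68, 140, 175, 216, 238, 248]
  YnoIV CGGTTG/0: at [5, 17, 59, 81, 92, 116, 129, 144, 168, 222] ⇒ [5, 17, 59, 81, 92, 116, 129, 144, 168, 222]
  AzqX AGAATC/3: at [38, 44, 51, 72, 104, 151, 157, 183, 241] ⇒ [41, 47, 54, 75, 107, 154, 160, 186, 244]

All cut coordinates (distinct, sorted): [5, 17, 30, 41, 47, 54, 59, 68, 75, 81, 92, 107, 116, 129, 140, 144, 154, 160, 168, 175, 186, 216, 222, 238, 244, 248]

Fragments:
  [0,5): 5 bp
  [5,17): 12 bp
  [17,30): 13 bp
  [30,41): 11 bp
  [41,47): 6 bp
  [47,54): 7 bp
  [54,59): 5 bp
  [59,68): 9 bp
  [68,75): 7 bp
  [75,81): 6 bp
  [81,92): 11 bp
  [92,107): 15 bp
  [107,116): 9 bp
  [116,129): 13 bp
  [129,140): 11 bp
  [140,144): 4 bp
  [144,154): 10 bp
  [154,160): 6 bp
  [160,168): 8 bp
  [168,175): 7 bp
  [175,186): 11 bp
  [186,216): 30 bp
  [216,222): 6 bp
  [222,238): 16 bp
  [238,244): 6 bp
  [244,248): 4 bp
  [248,256): 8 bp

[4,4,5,5,6,6,6,6,6,7,7,7,8,8,9,9,10,11,11,11,11,12,13,13,15,16,30]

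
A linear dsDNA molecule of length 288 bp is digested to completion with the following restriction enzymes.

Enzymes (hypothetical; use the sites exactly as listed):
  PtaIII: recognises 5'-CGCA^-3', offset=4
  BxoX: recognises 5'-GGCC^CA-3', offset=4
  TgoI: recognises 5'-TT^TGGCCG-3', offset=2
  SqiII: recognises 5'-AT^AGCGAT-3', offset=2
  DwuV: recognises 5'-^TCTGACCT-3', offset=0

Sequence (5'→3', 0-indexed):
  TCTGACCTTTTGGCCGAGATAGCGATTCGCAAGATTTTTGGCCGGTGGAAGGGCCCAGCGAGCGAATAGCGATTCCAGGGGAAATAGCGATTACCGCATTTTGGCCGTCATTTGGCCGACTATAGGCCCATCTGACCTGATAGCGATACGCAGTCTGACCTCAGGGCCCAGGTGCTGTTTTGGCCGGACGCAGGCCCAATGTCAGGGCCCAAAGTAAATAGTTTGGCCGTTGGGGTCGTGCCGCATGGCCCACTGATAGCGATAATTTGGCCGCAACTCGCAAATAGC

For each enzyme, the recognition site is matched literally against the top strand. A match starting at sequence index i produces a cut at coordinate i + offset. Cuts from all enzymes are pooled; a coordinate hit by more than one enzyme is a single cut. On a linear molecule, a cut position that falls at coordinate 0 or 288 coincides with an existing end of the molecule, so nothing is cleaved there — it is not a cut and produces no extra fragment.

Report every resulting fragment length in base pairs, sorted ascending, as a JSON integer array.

[1,2,3,4,5,6,7,7,7,8,10,10,10,11,11,11,11,12,12,12,13,13,14,15,16,17,18,22]

Site scan:
  PtaIII (CGCA, off=4): starts [27, 94, 148, 188, 241, 271, 278] → cuts [31, 98, 152, 192, 245, 275, 282]
  BxoX (GGCCCA, off=4): starts [51, 124, 164, 192, 205, 246] → cuts [55, 128, 168, 196, 209, 250]
  TgoI (TTTGGCCG, off=2): starts [8, 36, 99, 110, 178, 221, 265] → cuts [10, 38, 101, 112, 180, 223, 267]
  SqiII (ATAGCGAT, off=2): starts [18, 65, 83, 139, 255] → cuts [20, 67, 85, 141, 257]
  DwuV (TCTGACCT, off=0): starts [0, 130, 153] → cuts [130, 153] (position 0 is a terminus of the linear molecule — no cut)

Pooled cuts: [10, 20, 31, 38, 55, 67, 85, 98, 101, 112, 128, 130, 141, 152, 153, 168, 180, 192, 196, 209, 223, 245, 250, 257, 267, 275, 282]

Fragment lengths:
  [0,10): 10 bp
  [10,20): 10 bp
  [20,31): 11 bp
  [31,38): 7 bp
  [38,55): 17 bp
  [55,67): 12 bp
  [67,85): 18 bp
  [85,98): 13 bp
  [98,101): 3 bp
  [101,112): 11 bp
  [112,128): 16 bp
  [128,130): 2 bp
  [130,141): 11 bp
  [141,152): 11 bp
  [152,153): 1 bp
  [153,168): 15 bp
  [168,180): 12 bp
  [180,192): 12 bp
  [192,196): 4 bp
  [196,209): 13 bp
  [209,223): 14 bp
  [223,245): 22 bp
  [245,250): 5 bp
  [250,257): 7 bp
  [257,267): 10 bp
  [267,275): 8 bp
  [275,282): 7 bp
  [282,288): 6 bp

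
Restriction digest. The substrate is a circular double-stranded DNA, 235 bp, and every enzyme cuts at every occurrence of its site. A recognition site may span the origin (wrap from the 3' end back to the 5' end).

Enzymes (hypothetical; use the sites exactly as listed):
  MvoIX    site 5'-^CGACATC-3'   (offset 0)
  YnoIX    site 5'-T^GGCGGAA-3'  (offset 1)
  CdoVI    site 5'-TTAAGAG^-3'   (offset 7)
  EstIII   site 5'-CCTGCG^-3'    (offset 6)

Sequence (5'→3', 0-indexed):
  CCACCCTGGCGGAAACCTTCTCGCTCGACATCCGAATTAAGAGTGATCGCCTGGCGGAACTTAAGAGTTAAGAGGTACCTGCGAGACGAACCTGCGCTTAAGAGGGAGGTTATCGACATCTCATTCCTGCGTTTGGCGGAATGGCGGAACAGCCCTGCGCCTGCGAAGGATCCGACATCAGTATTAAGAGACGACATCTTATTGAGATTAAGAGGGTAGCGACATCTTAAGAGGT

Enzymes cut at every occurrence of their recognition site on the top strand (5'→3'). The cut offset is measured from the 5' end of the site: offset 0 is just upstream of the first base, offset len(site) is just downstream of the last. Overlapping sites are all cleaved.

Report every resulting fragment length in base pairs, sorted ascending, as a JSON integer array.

[1,3,5,6,7,7,8,8,9,9,9,9,13,14,15,17,18,18,18,18,23]

Scan for sites:
  MvoIX (CGACATC, off=0): starts [25, 113, 172, 191, 219] → cuts [25, 113, 172, 191, 219]
  YnoIX (TGGCGGAA, off=1): starts [6, 51, 133, 141] → cuts [7, 52, 134, 142]
  CdoVI (TTAAGAG, off=7): starts [36, 60, 67, 97, 183, 207, 226] → cuts [43, 67, 74, 104, 190, 214, 233]
  EstIII (CCTGCG, off=6): starts [77, 90, 125, 153, 159] → cuts [83, 96, 131, 159, 165]

All cut coordinates (distinct, sorted): [7, 25, 43, 52, 67, 74, 83, 96, 104, 113, 131, 134, 142, 159, 165, 172, 190, 191, 214, 219, 233]

Fragment lengths:
  7→25: 18 bp
  25→43: 18 bp
  43→52: 9 bp
  52→67: 15 bp
  67→74: 7 bp
  74→83: 9 bp
  83→96: 13 bp
  96→104: 8 bp
  104→113: 9 bp
  113→131: 18 bp
  131→134: 3 bp
  134→142: 8 bp
  142→159: 17 bp
  159→165: 6 bp
  165→172: 7 bp
  172→190: 18 bp
  190→191: 1 bp
  191→214: 23 bp
  214→219: 5 bp
  219→233: 14 bp
  233→7 (wrap): 235-233+7 = 9 bp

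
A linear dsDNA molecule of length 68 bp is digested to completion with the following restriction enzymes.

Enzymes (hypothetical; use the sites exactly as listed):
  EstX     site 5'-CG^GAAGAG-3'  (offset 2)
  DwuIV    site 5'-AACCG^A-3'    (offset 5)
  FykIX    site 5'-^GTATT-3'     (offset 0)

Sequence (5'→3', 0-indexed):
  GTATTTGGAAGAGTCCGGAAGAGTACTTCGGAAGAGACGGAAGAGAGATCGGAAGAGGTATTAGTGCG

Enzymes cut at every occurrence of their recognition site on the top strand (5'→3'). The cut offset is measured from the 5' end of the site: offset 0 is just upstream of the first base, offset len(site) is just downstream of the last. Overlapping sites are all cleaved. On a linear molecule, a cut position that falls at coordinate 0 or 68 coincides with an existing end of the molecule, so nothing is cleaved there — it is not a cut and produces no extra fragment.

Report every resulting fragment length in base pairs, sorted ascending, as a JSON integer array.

Scan for sites:
  EstX (CGGAAGAG, off=2): starts [15, 28, 37, 49] → cuts [17, 30, 39, 51]
  DwuIV (AACCGA, off=5): no sites
  FykIX (GTATT, off=0): starts [0, 57] → cuts [57] (position 0 is a terminus of the linear molecule — no cut)

Pooled cuts: [17, 30, 39, 51, 57]

Fragments:
  [0,17): 17 bp
  [17,30): 13 bp
  [30,39): 9 bp
  [39,51): 12 bp
  [51,57): 6 bp
  [57,68): 11 bp

[6,9,11,12,13,17]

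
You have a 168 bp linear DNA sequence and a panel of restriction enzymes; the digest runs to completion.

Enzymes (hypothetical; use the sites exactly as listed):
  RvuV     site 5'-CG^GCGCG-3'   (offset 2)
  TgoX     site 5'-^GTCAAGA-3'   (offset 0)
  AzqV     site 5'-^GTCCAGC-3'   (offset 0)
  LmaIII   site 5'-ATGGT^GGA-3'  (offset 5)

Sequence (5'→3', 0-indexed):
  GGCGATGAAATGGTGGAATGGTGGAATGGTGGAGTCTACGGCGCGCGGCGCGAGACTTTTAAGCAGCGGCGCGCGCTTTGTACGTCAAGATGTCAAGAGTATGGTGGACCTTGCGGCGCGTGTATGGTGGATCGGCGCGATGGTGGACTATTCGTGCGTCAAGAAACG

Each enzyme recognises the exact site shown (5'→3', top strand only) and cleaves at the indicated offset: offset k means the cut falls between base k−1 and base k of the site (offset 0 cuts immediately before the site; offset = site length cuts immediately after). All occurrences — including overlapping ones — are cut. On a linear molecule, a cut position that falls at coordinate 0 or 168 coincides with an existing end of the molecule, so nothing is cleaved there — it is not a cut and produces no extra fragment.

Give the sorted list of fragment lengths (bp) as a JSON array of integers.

[6,7,8,8,8,10,10,10,11,13,13,14,14,15,21]

Per-enzyme occurrences:
  RvuV CGGCGCG/2: at [38, 45, 66, 113, 132] ⇒ [40, 47, 68, 115, 134]
  TgoX GTCAAGA/0: at [83, 91, 157] ⇒ [83, 91, 157]
  AzqV (GTCCAGC, off=0): no sites
  LmaIII ATGGTGGA/5: at [9, 17, 25, 100, 123, 139] ⇒ [14, 22, 30, 105, 128, 144]

All cut coordinates (distinct, sorted): [14, 22, 30, 40, 47, 68, 83, 91, 105, 115, 128, 134, 144, 157]

Fragment lengths:
  [0,14): 14 bp
  [14,22): 8 bp
  [22,30): 8 bp
  [30,40): 10 bp
  [40,47): 7 bp
  [47,68): 21 bp
  [68,83): 15 bp
  [83,91): 8 bp
  [91,105): 14 bp
  [105,115): 10 bp
  [115,128): 13 bp
  [128,134): 6 bp
  [134,144): 10 bp
  [144,157): 13 bp
  [157,168): 11 bp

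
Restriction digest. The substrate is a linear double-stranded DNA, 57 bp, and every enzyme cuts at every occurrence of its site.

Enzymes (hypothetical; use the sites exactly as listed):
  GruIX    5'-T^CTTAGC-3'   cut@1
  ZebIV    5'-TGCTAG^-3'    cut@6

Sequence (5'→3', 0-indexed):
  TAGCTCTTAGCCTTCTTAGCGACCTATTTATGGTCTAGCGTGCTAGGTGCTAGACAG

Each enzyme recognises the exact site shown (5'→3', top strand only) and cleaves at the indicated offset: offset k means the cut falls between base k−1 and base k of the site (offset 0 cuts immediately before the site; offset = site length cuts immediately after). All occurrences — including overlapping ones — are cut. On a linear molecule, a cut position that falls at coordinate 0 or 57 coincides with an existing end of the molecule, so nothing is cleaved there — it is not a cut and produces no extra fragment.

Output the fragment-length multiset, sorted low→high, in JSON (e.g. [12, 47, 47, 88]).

[4,5,7,9,32]

Per-enzyme occurrences:
  GruIX TCTTAGC/1: at [4, 13] ⇒ [5, 14]
  ZebIV TGCTAG/6: at [40, 47] ⇒ [46, 53]

Pooled cuts: [5, 14, 46, 53]

Fragments:
  [0,5): 5 bp
  [5,14): 9 bp
  [14,46): 32 bp
  [46,53): 7 bp
  [53,57): 4 bp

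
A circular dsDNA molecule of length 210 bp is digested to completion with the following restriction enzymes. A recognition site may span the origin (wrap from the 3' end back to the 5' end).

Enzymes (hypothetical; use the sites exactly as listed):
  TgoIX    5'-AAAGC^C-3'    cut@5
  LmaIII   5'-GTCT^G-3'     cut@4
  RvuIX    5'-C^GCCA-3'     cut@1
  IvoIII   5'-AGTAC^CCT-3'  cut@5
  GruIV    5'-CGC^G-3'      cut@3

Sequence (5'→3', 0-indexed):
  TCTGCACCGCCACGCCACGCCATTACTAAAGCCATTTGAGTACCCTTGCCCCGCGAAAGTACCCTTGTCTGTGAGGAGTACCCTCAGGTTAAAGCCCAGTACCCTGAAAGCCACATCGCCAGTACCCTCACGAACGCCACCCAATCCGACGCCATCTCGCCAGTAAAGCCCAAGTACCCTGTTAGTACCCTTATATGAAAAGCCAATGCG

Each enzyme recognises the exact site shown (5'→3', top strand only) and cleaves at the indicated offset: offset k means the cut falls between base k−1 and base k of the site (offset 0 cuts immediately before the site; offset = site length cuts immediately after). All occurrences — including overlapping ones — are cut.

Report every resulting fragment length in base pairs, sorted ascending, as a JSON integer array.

[5,5,5,6,7,8,8,8,8,8,9,10,10,11,11,11,11,11,14,14,15,15]

Site scan:
  TgoIX (AAAGCC, off=5): starts [27, 90, 106, 164, 198] → cuts [32, 95, 111, 169, 203]
  LmaIII (GTCTG, off=4): starts [66, 209] → cuts [3, 70]
  RvuIX (CGCCA, off=1): starts [7, 12, 17, 116, 134, 149, 157] → cuts [8, 13, 18, 117, 135, 150, 158]
  IvoIII (AGTACCCT, off=5): starts [38, 57, 76, 97, 120, 172, 183] → cuts [43, 62, 81, 102, 125, 177, 188]
  GruIV (CGCG, off=3): starts [51] → cuts [54]

Pooled cuts: [3, 8, 13, 18, 32, 43, 54, 62, 70, 81, 95, 102, 111, 117, 125, 135, 150, 158, 169, 177, 188, 203]

Fragments:
  3→8: 5 bp
  8→13: 5 bp
  13→18: 5 bp
  18→32: 14 bp
  32→43: 11 bp
  43→54: 11 bp
  54→62: 8 bp
  62→70: 8 bp
  70→81: 11 bp
  81→95: 14 bp
  95→102: 7 bp
  102→111: 9 bp
  111→117: 6 bp
  117→125: 8 bp
  125→135: 10 bp
  135→150: 15 bp
  150→158: 8 bp
  158→169: 11 bp
  169→177: 8 bp
  177→188: 11 bp
  188→203: 15 bp
  203→3 (wrap): 210-203+3 = 10 bp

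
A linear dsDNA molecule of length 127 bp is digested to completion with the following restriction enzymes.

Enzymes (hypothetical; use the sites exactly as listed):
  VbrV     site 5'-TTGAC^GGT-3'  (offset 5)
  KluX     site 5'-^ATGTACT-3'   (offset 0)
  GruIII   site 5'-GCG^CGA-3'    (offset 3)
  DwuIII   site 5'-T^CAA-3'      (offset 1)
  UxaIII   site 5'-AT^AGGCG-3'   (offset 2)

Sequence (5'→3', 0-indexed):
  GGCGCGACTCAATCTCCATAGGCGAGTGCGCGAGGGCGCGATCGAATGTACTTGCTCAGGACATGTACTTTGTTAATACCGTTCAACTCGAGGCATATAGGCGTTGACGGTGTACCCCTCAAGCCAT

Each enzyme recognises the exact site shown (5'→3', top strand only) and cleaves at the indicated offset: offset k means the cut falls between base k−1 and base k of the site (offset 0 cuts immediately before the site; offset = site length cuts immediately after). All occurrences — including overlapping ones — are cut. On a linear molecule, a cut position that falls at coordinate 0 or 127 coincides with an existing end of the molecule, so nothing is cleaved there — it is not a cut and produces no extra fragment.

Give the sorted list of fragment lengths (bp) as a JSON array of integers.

[4,5,7,8,8,10,10,11,11,15,17,21]

Per-enzyme occurrences:
  VbrV TTGACGGT/5: at [103] ⇒ [108]
  KluX ATGTACT/0: at [45, 62] ⇒ [45, 62]
  GruIII GCGCGA/3: at [1, 27, 35] ⇒ [4, 30, 38]
  DwuIII TCAA/1: at [8, 82, 118] ⇒ [9, 83, 119]
  UxaIII ATAGGCG/2: at [17, 96] ⇒ [19, 98]

All cut coordinates (distinct, sorted): [4, 9, 19, 30, 38, 45, 62, 83, 98, 108, 119]

Fragment lengths:
  [0,4): 4 bp
  [4,9): 5 bp
  [9,19): 10 bp
  [19,30): 11 bp
  [30,38): 8 bp
  [38,45): 7 bp
  [45,62): 17 bp
  [62,83): 21 bp
  [83,98): 15 bp
  [98,108): 10 bp
  [108,119): 11 bp
  [119,127): 8 bp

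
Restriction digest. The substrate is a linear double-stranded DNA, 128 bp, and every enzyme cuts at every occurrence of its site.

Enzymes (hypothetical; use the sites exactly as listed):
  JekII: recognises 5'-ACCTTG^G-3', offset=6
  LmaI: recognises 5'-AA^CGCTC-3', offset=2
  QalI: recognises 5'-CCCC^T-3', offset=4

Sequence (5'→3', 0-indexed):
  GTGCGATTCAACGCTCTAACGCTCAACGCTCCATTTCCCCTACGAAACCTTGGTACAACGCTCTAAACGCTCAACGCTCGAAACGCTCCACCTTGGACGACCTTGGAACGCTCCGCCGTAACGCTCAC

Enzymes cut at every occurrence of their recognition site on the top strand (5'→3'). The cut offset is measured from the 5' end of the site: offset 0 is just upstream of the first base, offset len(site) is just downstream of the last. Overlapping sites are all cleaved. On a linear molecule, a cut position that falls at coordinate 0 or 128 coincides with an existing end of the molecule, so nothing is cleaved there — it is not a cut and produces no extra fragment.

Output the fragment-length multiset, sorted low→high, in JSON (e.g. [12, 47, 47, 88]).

Site scan:
  JekII (ACCTTGG, off=6): starts [46, 89, 99] → cuts [52, 95, 105]
  LmaI (AACGCTC, off=2): starts [9, 17, 24, 56, 65, 72, 81, 106, 119] → cuts [11, 19, 26, 58, 67, 74, 83, 108, 121]
  QalI (CCCCT, off=4): starts [36] → cuts [40]

Pooled cuts: [11, 19, 26, 40, 52, 58, 67, 74, 83, 95, 105, 108, 121]

Fragment lengths:
  [0,11): 11 bp
  [11,19): 8 bp
  [19,26): 7 bp
  [26,40): 14 bp
  [40,52): 12 bp
  [52,58): 6 bp
  [58,67): 9 bp
  [67,74): 7 bp
  [74,83): 9 bp
  [83,95): 12 bp
  [95,105): 10 bp
  [105,108): 3 bp
  [108,121): 13 bp
  [121,128): 7 bp

[3,6,7,7,7,8,9,9,10,11,12,12,13,14]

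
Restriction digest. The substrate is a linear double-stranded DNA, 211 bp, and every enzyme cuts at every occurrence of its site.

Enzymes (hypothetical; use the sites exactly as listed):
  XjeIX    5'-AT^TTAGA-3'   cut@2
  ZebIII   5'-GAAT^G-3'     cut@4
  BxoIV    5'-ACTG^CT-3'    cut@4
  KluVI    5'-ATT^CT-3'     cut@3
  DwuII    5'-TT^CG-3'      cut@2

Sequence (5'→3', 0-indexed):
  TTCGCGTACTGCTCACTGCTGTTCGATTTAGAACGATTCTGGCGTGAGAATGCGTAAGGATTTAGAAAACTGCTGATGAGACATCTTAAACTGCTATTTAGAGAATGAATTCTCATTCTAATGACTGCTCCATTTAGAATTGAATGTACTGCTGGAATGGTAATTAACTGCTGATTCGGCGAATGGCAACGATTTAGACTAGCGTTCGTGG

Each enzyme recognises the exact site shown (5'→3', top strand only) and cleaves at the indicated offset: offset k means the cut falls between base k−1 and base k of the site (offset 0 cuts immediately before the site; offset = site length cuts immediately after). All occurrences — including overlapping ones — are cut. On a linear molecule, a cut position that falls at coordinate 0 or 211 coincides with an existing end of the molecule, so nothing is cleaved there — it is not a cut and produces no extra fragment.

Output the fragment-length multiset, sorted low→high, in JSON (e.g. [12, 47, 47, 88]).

[2,4,4,5,5,5,6,6,6,6,7,7,8,9,9,9,10,10,11,11,12,12,13,13,21]

Per-enzyme occurrences:
  XjeIX ATTTAGA/2: at [25, 59, 95, 131, 191] ⇒ [27, 61, 97, 133, 193]
  ZebIII GAATG/4: at [47, 102, 141, 154, 180] ⇒ [51, 106, 145, 158, 184]
  BxoIV ACTGCT/4: at [7, 14, 68, 89, 123, 147, 166] ⇒ [11, 18, 72, 93, 127, 151, 170]
  KluVI ATTCT/3: at [35, 108, 114] ⇒ [38, 111, 117]
  DwuII TTCG/2: at [0, 21, 174, 204] ⇒ [2, 23, 176, 206]

All cut coordinates (distinct, sorted): [2, 11, 18, 23, 27, 38, 51, 61, 72, 93, 97, 106, 111, 117, 127, 133, 145, 151, 158, 170, 176, 184, 193, 206]

Fragments:
  [0,2): 2 bp
  [2,11): 9 bp
  [11,18): 7 bp
  [18,23): 5 bp
  [23,27): 4 bp
  [27,38): 11 bp
  [38,51): 13 bp
  [51,61): 10 bp
  [61,72): 11 bp
  [72,93): 21 bp
  [93,97): 4 bp
  [97,106): 9 bp
  [106,111): 5 bp
  [111,117): 6 bp
  [117,127): 10 bp
  [127,133): 6 bp
  [133,145): 12 bp
  [145,151): 6 bp
  [151,158): 7 bp
  [158,170): 12 bp
  [170,176): 6 bp
  [176,184): 8 bp
  [184,193): 9 bp
  [193,206): 13 bp
  [206,211): 5 bp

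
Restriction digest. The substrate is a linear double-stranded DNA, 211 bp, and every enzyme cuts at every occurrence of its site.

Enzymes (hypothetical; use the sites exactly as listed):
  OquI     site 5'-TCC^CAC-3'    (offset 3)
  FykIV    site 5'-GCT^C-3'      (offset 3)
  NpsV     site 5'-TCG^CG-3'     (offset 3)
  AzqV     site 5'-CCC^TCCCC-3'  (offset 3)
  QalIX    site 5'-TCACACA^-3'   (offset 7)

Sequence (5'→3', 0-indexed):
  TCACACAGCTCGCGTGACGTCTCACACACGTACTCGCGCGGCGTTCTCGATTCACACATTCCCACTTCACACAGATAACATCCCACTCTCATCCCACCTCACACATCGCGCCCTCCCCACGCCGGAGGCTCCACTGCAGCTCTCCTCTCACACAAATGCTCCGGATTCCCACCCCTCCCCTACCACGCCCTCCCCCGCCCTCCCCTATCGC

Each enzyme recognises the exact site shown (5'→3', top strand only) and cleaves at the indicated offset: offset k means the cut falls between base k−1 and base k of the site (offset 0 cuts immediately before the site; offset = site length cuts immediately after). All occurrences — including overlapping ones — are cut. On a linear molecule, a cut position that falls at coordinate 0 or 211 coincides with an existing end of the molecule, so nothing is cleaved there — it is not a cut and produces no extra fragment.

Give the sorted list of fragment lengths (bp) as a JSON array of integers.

[2,3,3,4,5,6,6,7,8,9,10,10,11,11,11,11,11,13,15,16,17,22]

Per-enzyme occurrences:
  OquI TCCCAC/3: at [59, 80, 91, 166] ⇒ [62, 83, 94, 169]
  FykIV GCTC/3: at [7, 127, 138, 157] ⇒ [10, 130, 141, 160]
  NpsV TCGCG/3: at [9, 33, 105] ⇒ [12, 36, 108]
  AzqV CCCTCCCC/3: at [110, 172, 187, 197] ⇒ [113, 175, 190, 200]
  QalIX TCACACA/7: at [0, 21, 51, 66, 98, 147] ⇒ [7, 28, 58, 73, 105, 154]

All cut coordinates (distinct, sorted): [7, 10, 12, 28, 36, 58, 62, 73, 83, 94, 105, 108, 113, 130, 141, 154, 160, 169, 175, 190, 200]

Fragments:
  [0,7): 7 bp
  [7,10): 3 bp
  [10,12): 2 bp
  [12,28): 16 bp
  [28,36): 8 bp
  [36,58): 22 bp
  [58,62): 4 bp
  [62,73): 11 bp
  [73,83): 10 bp
  [83,94): 11 bp
  [94,105): 11 bp
  [105,108): 3 bp
  [108,113): 5 bp
  [113,130): 17 bp
  [130,141): 11 bp
  [141,154): 13 bp
  [154,160): 6 bp
  [160,169): 9 bp
  [169,175): 6 bp
  [175,190): 15 bp
  [190,200): 10 bp
  [200,211): 11 bp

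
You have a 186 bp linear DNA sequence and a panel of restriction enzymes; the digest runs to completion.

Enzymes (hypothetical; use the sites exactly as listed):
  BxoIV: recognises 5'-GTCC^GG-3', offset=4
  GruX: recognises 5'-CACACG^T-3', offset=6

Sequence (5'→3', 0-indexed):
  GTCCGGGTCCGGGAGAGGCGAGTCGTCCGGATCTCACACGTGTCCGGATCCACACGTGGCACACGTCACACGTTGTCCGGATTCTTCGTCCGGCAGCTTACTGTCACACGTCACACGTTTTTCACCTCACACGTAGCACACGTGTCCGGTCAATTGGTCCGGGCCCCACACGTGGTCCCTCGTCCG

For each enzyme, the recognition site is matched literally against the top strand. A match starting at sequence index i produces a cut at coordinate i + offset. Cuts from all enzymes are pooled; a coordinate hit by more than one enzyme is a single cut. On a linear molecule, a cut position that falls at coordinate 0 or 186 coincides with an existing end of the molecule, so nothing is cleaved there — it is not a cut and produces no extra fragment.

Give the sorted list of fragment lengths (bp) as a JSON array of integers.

[4,5,5,6,6,7,7,9,9,11,12,12,13,13,14,16,18,19]

Per-enzyme occurrences:
  BxoIV (GTCCGG, off=4): starts [0, 6, 24, 41, 74, 87, 143, 156] → cuts [4, 10, 28, 45, 78, 91, 147, 160]
  GruX (CACACGT, off=6): starts [34, 50, 59, 66, 104, 111, 127, 136, 166] → cuts [40, 56, 65, 72, 110, 117, 133, 142, 172]

All cut coordinates (distinct, sorted): [4, 10, 28, 40, 45, 56, 65, 72, 78, 91, 110, 117, 133, 142, 147, 160, 172]

Fragment lengths:
  [0,4): 4 bp
  [4,10): 6 bp
  [10,28): 18 bp
  [28,40): 12 bp
  [40,45): 5 bp
  [45,56): 11 bp
  [56,65): 9 bp
  [65,72): 7 bp
  [72,78): 6 bp
  [78,91): 13 bp
  [91,110): 19 bp
  [110,117): 7 bp
  [117,133): 16 bp
  [133,142): 9 bp
  [142,147): 5 bp
  [147,160): 13 bp
  [160,172): 12 bp
  [172,186): 14 bp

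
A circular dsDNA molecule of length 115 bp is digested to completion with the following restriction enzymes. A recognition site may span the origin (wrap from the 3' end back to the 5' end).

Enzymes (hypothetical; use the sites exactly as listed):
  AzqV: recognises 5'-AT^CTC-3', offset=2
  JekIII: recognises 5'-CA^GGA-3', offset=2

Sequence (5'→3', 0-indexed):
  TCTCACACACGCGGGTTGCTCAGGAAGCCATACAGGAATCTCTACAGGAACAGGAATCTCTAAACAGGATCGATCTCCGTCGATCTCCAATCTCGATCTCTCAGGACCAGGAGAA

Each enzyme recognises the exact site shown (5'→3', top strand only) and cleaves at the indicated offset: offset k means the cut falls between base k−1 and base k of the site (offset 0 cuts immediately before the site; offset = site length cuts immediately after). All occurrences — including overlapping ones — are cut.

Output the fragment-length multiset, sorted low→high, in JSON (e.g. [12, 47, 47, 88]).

Scan for sites:
  AzqV ATCTC/2: at [37, 55, 72, 82, 89, 95, 114] ⇒ [1, 39, 57, 74, 84, 91, 97]
  JekIII CAGGA/2: at [20, 32, 44, 50, 64, 101, 107] ⇒ [22, 34, 46, 52, 66, 103, 109]

Pooled cuts: [1, 22, 34, 39, 46, 52, 57, 66, 74, 84, 91, 97, 103, 109]

Fragments:
  1→22: 21 bp
  22→34: 12 bp
  34→39: 5 bp
  39→46: 7 bp
  46→52: 6 bp
  52→57: 5 bp
  57→66: 9 bp
  66→74: 8 bp
  74→84: 10 bp
  84→91: 7 bp
  91→97: 6 bp
  97→103: 6 bp
  103→109: 6 bp
  109→1 (wrap): 115-109+1 = 7 bp

[5,5,6,6,6,6,7,7,7,8,9,10,12,21]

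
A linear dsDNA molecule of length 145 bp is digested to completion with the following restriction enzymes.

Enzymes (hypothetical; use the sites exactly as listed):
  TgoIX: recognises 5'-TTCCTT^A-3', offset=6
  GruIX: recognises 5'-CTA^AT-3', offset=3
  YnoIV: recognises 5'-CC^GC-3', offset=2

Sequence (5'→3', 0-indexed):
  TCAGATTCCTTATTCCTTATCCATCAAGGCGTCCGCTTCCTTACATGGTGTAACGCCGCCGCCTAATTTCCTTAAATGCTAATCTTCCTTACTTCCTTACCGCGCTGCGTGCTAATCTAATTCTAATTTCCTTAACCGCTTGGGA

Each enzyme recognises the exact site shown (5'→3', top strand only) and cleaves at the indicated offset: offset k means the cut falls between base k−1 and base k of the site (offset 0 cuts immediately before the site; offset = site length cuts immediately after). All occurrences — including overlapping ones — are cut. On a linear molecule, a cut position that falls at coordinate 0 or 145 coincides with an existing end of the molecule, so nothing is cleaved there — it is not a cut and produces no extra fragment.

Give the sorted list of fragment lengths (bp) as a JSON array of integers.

Scan for sites:
  TgoIX (TTCCTTA, off=6): starts [5, 12, 36, 67, 84, 92, 127] → cuts [11, 18, 42, 73, 90, 98, 133]
  GruIX (CTAAT, off=3): starts [62, 78, 111, 116, 122] → cuts [65, 81, 114, 119, 125]
  YnoIV (CCGC, off=2): starts [32, 55, 58, 99, 135] → cuts [34, 57, 60, 101, 137]

Pooled cuts: [11, 18, 34, 42, 57, 60, 65, 73, 81, 90, 98, 101, 114, 119, 125, 133, 137]

Fragment lengths:
  [0,11): 11 bp
  [11,18): 7 bp
  [18,34): 16 bp
  [34,42): 8 bp
  [42,57): 15 bp
  [57,60): 3 bp
  [60,65): 5 bp
  [65,73): 8 bp
  [73,81): 8 bp
  [81,90): 9 bp
  [90,98): 8 bp
  [98,101): 3 bp
  [101,114): 13 bp
  [114,119): 5 bp
  [119,125): 6 bp
  [125,133): 8 bp
  [133,137): 4 bp
  [137,145): 8 bp

[3,3,4,5,5,6,7,8,8,8,8,8,8,9,11,13,15,16]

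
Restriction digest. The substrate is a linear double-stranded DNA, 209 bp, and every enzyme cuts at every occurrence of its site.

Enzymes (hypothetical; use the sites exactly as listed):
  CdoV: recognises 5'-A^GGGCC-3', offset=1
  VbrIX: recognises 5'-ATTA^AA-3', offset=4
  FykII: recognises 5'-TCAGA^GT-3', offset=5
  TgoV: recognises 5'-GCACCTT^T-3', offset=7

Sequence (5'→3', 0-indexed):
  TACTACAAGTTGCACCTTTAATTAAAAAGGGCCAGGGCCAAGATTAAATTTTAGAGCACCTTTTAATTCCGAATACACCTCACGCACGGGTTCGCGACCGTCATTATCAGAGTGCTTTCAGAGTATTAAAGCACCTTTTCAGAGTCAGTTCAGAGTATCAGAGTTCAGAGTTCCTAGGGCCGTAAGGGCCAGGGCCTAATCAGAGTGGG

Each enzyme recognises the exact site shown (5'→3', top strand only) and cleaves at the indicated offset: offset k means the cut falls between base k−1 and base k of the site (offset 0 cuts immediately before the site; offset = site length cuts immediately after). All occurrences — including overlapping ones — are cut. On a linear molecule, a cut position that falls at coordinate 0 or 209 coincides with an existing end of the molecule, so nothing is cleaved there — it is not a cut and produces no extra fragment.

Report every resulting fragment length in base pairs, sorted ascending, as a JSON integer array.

[4,5,6,6,6,6,6,7,7,8,9,9,11,11,12,13,16,18,49]

Per-enzyme occurrences:
  CdoV (AGGGCC, off=1): starts [27, 33, 175, 184, 190] → cuts [28, 34, 176, 185, 191]
  VbrIX (ATTAAA, off=4): starts [20, 42, 124] → cuts [24, 46, 128]
  FykII (TCAGAGT, off=5): starts [106, 117, 138, 149, 157, 164, 199] → cuts [111, 122, 143, 154, 162, 169, 204]
  TgoV (GCACCTTT, off=7): starts [11, 55, 130] → cuts [18, 62, 137]

All cut coordinates (distinct, sorted): [18, 24, 28, 34, 46, 62, 111, 122, 128, 137, 143, 154, 162, 169, 176, 185, 191, 204]

Fragments:
  [0,18): 18 bp
  [18,24): 6 bp
  [24,28): 4 bp
  [28,34): 6 bp
  [34,46): 12 bp
  [46,62): 16 bp
  [62,111): 49 bp
  [111,122): 11 bp
  [122,128): 6 bp
  [128,137): 9 bp
  [137,143): 6 bp
  [143,154): 11 bp
  [154,162): 8 bp
  [162,169): 7 bp
  [169,176): 7 bp
  [176,185): 9 bp
  [185,191): 6 bp
  [191,204): 13 bp
  [204,209): 5 bp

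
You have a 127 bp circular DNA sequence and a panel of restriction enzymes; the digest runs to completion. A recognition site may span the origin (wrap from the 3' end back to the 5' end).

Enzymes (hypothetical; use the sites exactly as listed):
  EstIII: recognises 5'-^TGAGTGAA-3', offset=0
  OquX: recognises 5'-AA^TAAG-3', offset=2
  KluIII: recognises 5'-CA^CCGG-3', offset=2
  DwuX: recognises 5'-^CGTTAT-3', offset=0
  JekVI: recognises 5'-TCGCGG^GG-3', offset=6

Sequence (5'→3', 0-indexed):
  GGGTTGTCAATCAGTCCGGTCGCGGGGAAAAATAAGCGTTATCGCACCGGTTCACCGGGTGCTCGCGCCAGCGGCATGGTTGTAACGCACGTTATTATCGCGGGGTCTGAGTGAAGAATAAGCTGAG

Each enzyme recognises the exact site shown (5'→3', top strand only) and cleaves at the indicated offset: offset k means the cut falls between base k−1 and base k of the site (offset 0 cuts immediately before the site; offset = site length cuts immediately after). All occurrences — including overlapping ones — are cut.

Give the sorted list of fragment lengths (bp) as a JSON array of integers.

[4,4,7,8,10,11,14,34,35]

Scan for sites:
  EstIII TGAGTGAA/0: at [107] ⇒ [107]
  OquX AATAAG/2: at [30, 116] ⇒ [32, 118]
  KluIII CACCGG/2: at [44, 52] ⇒ [46, 54]
  DwuX CGTTAT/0: at [36, 89] ⇒ [36, 89]
  JekVI TCGCGGGG/6: at [19, 97] ⇒ [25, 103]

Pooled cuts: [25, 32, 36, 46, 54, 89, 103, 107, 118]

Fragment lengths:
  25→32: 7 bp
  32→36: 4 bp
  36→46: 10 bp
  46→54: 8 bp
  54→89: 35 bp
  89→103: 14 bp
  103→107: 4 bp
  107→118: 11 bp
  118→25 (wrap): 127-118+25 = 34 bp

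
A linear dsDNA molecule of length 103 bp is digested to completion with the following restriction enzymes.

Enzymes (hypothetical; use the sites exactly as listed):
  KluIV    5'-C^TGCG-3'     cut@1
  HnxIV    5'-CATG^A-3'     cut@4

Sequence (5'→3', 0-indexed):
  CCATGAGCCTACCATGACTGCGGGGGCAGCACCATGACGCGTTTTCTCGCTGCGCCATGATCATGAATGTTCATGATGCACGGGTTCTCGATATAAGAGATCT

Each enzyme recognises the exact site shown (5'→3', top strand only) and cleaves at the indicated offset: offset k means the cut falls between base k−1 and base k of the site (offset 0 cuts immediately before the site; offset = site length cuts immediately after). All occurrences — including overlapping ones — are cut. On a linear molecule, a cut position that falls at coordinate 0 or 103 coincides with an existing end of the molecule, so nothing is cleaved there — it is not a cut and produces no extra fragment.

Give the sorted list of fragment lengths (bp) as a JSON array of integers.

[2,5,6,9,10,11,14,18,28]

Per-enzyme occurrences:
  KluIV CTGCG/1: at [17, 49] ⇒ [18, 50]
  HnxIV CATGA/4: at [1, 12, 32, 55, 61, 71] ⇒ [5, 16, 36, 59, 65, 75]

All cut coordinates (distinct, sorted): [5, 16, 18, 36, 50, 59, 65, 75]

Fragments:
  [0,5): 5 bp
  [5,16): 11 bp
  [16,18): 2 bp
  [18,36): 18 bp
  [36,50): 14 bp
  [50,59): 9 bp
  [59,65): 6 bp
  [65,75): 10 bp
  [75,103): 28 bp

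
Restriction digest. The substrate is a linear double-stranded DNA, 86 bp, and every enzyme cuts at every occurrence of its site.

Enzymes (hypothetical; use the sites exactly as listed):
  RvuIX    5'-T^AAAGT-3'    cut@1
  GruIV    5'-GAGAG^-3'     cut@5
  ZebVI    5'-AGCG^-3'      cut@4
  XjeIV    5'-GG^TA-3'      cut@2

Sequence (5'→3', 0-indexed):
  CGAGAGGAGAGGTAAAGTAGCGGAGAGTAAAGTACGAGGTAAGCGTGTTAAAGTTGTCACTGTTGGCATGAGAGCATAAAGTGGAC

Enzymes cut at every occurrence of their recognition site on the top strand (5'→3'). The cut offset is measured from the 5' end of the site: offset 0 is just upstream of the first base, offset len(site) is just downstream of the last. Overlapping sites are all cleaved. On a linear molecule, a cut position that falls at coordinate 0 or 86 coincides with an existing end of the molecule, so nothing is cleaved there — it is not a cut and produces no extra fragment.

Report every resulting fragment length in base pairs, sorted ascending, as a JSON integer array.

Scan for sites:
  RvuIX (TAAAGT, off=1): starts [12, 27, 48, 76] → cuts [13, 28, 49, 77]
  GruIV (GAGAG, off=5): starts [1, 6, 22, 69] → cuts [6, 11, 27, 74]
  ZebVI (AGCG, off=4): starts [18, 41] → cuts [22, 45]
  XjeIV (GGTA, off=2): starts [10, 37] → cuts [12, 39]

Pooled cuts: [6, 11, 12, 13, 22, 27, 28, 39, 45, 49, 74, 77]

Fragments:
  [0,6): 6 bp
  [6,11): 5 bp
  [11,12): 1 bp
  [12,13): 1 bp
  [13,22): 9 bp
  [22,27): 5 bp
  [27,28): 1 bp
  [28,39): 11 bp
  [39,45): 6 bp
  [45,49): 4 bp
  [49,74): 25 bp
  [74,77): 3 bp
  [77,86): 9 bp

[1,1,1,3,4,5,5,6,6,9,9,11,25]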